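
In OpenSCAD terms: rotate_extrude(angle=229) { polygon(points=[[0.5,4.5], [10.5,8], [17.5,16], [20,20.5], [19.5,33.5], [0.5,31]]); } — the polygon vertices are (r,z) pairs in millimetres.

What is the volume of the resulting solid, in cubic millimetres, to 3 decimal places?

Volume = 16105.788 mm³

Profile (r,z), 6 vertices: (0.5,4.5) (10.5,8) (17.5,16) (20,20.5) (19.5,33.5) (0.5,31)
edge 0: (0.5,4.5)→(10.5,8)  cross = 0.5·8 − 10.5·4.5 = -43.2500; (r_i+r_j)·cross = 11·-43.2500 = -475.7500
edge 1: (10.5,8)→(17.5,16)  cross = 10.5·16 − 17.5·8 = 28.0000; (r_i+r_j)·cross = 28·28.0000 = 784.0000
edge 2: (17.5,16)→(20,20.5)  cross = 17.5·20.5 − 20·16 = 38.7500; (r_i+r_j)·cross = 37.5·38.7500 = 1453.1250
edge 3: (20,20.5)→(19.5,33.5)  cross = 20·33.5 − 19.5·20.5 = 270.2500; (r_i+r_j)·cross = 39.5·270.2500 = 10674.8750
edge 4: (19.5,33.5)→(0.5,31)  cross = 19.5·31 − 0.5·33.5 = 587.7500; (r_i+r_j)·cross = 20·587.7500 = 11755.0000
edge 5: (0.5,31)→(0.5,4.5)  cross = 0.5·4.5 − 0.5·31 = -13.2500; (r_i+r_j)·cross = 1·-13.2500 = -13.2500
Σcross = 868.2500 → A = |Σcross|/2 = 434.1250 mm²
Σ(r_i+r_j)·cross = 24178.0000 → first moment M = |Σ|/6 = 4029.6667
R_c = M/A = 4029.6667/434.1250 = 9.2823 mm
θ = 229° = 3.996804 rad
V = θ·R_c·A = 3.996804·9.2823·434.1250 = 16105.788 mm³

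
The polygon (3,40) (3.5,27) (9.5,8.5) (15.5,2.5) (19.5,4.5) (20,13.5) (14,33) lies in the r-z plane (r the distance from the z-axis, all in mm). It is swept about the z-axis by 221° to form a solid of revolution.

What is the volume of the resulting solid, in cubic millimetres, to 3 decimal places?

Profile (r,z), 7 vertices: (3,40) (3.5,27) (9.5,8.5) (15.5,2.5) (19.5,4.5) (20,13.5) (14,33)
edge 0: (3,40)→(3.5,27)  cross = 3·27 − 3.5·40 = -59.0000; (r_i+r_j)·cross = 6.5·-59.0000 = -383.5000
edge 1: (3.5,27)→(9.5,8.5)  cross = 3.5·8.5 − 9.5·27 = -226.7500; (r_i+r_j)·cross = 13·-226.7500 = -2947.7500
edge 2: (9.5,8.5)→(15.5,2.5)  cross = 9.5·2.5 − 15.5·8.5 = -108.0000; (r_i+r_j)·cross = 25·-108.0000 = -2700.0000
edge 3: (15.5,2.5)→(19.5,4.5)  cross = 15.5·4.5 − 19.5·2.5 = 21.0000; (r_i+r_j)·cross = 35·21.0000 = 735.0000
edge 4: (19.5,4.5)→(20,13.5)  cross = 19.5·13.5 − 20·4.5 = 173.2500; (r_i+r_j)·cross = 39.5·173.2500 = 6843.3750
edge 5: (20,13.5)→(14,33)  cross = 20·33 − 14·13.5 = 471.0000; (r_i+r_j)·cross = 34·471.0000 = 16014.0000
edge 6: (14,33)→(3,40)  cross = 14·40 − 3·33 = 461.0000; (r_i+r_j)·cross = 17·461.0000 = 7837.0000
Σcross = 732.5000 → A = |Σcross|/2 = 366.2500 mm²
Σ(r_i+r_j)·cross = 25398.1250 → first moment M = |Σ|/6 = 4233.0208
R_c = M/A = 4233.0208/366.2500 = 11.5577 mm
θ = 221° = 3.857178 rad
V = θ·R_c·A = 3.857178·11.5577·366.2500 = 16327.513 mm³

Volume = 16327.513 mm³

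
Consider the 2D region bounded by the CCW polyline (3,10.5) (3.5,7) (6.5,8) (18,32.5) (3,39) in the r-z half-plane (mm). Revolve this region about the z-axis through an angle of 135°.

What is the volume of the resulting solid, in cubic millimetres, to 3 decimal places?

Volume = 5321.760 mm³

Profile (r,z), 5 vertices: (3,10.5) (3.5,7) (6.5,8) (18,32.5) (3,39)
edge 0: (3,10.5)→(3.5,7)  cross = 3·7 − 3.5·10.5 = -15.7500; (r_i+r_j)·cross = 6.5·-15.7500 = -102.3750
edge 1: (3.5,7)→(6.5,8)  cross = 3.5·8 − 6.5·7 = -17.5000; (r_i+r_j)·cross = 10·-17.5000 = -175.0000
edge 2: (6.5,8)→(18,32.5)  cross = 6.5·32.5 − 18·8 = 67.2500; (r_i+r_j)·cross = 24.5·67.2500 = 1647.6250
edge 3: (18,32.5)→(3,39)  cross = 18·39 − 3·32.5 = 604.5000; (r_i+r_j)·cross = 21·604.5000 = 12694.5000
edge 4: (3,39)→(3,10.5)  cross = 3·10.5 − 3·39 = -85.5000; (r_i+r_j)·cross = 6·-85.5000 = -513.0000
Σcross = 553.0000 → A = |Σcross|/2 = 276.5000 mm²
Σ(r_i+r_j)·cross = 13551.7500 → first moment M = |Σ|/6 = 2258.6250
R_c = M/A = 2258.6250/276.5000 = 8.1686 mm
θ = 135° = 2.356194 rad
V = θ·R_c·A = 2.356194·8.1686·276.5000 = 5321.760 mm³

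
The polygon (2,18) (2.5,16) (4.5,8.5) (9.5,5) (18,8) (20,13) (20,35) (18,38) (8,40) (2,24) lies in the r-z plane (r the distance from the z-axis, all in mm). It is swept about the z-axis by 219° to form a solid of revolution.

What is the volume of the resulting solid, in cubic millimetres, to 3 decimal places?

Profile (r,z), 10 vertices: (2,18) (2.5,16) (4.5,8.5) (9.5,5) (18,8) (20,13) (20,35) (18,38) (8,40) (2,24)
edge 0: (2,18)→(2.5,16)  cross = 2·16 − 2.5·18 = -13.0000; (r_i+r_j)·cross = 4.5·-13.0000 = -58.5000
edge 1: (2.5,16)→(4.5,8.5)  cross = 2.5·8.5 − 4.5·16 = -50.7500; (r_i+r_j)·cross = 7·-50.7500 = -355.2500
edge 2: (4.5,8.5)→(9.5,5)  cross = 4.5·5 − 9.5·8.5 = -58.2500; (r_i+r_j)·cross = 14·-58.2500 = -815.5000
edge 3: (9.5,5)→(18,8)  cross = 9.5·8 − 18·5 = -14.0000; (r_i+r_j)·cross = 27.5·-14.0000 = -385.0000
edge 4: (18,8)→(20,13)  cross = 18·13 − 20·8 = 74.0000; (r_i+r_j)·cross = 38·74.0000 = 2812.0000
edge 5: (20,13)→(20,35)  cross = 20·35 − 20·13 = 440.0000; (r_i+r_j)·cross = 40·440.0000 = 17600.0000
edge 6: (20,35)→(18,38)  cross = 20·38 − 18·35 = 130.0000; (r_i+r_j)·cross = 38·130.0000 = 4940.0000
edge 7: (18,38)→(8,40)  cross = 18·40 − 8·38 = 416.0000; (r_i+r_j)·cross = 26·416.0000 = 10816.0000
edge 8: (8,40)→(2,24)  cross = 8·24 − 2·40 = 112.0000; (r_i+r_j)·cross = 10·112.0000 = 1120.0000
edge 9: (2,24)→(2,18)  cross = 2·18 − 2·24 = -12.0000; (r_i+r_j)·cross = 4·-12.0000 = -48.0000
Σcross = 1024.0000 → A = |Σcross|/2 = 512.0000 mm²
Σ(r_i+r_j)·cross = 35625.7500 → first moment M = |Σ|/6 = 5937.6250
R_c = M/A = 5937.6250/512.0000 = 11.5969 mm
θ = 219° = 3.822271 rad
V = θ·R_c·A = 3.822271·11.5969·512.0000 = 22695.212 mm³

Volume = 22695.212 mm³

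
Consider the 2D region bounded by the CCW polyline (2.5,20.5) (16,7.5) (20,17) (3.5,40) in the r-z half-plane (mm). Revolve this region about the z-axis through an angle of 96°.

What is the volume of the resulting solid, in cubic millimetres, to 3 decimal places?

Profile (r,z), 4 vertices: (2.5,20.5) (16,7.5) (20,17) (3.5,40)
edge 0: (2.5,20.5)→(16,7.5)  cross = 2.5·7.5 − 16·20.5 = -309.2500; (r_i+r_j)·cross = 18.5·-309.2500 = -5721.1250
edge 1: (16,7.5)→(20,17)  cross = 16·17 − 20·7.5 = 122.0000; (r_i+r_j)·cross = 36·122.0000 = 4392.0000
edge 2: (20,17)→(3.5,40)  cross = 20·40 − 3.5·17 = 740.5000; (r_i+r_j)·cross = 23.5·740.5000 = 17401.7500
edge 3: (3.5,40)→(2.5,20.5)  cross = 3.5·20.5 − 2.5·40 = -28.2500; (r_i+r_j)·cross = 6·-28.2500 = -169.5000
Σcross = 525.0000 → A = |Σcross|/2 = 262.5000 mm²
Σ(r_i+r_j)·cross = 15903.1250 → first moment M = |Σ|/6 = 2650.5208
R_c = M/A = 2650.5208/262.5000 = 10.0972 mm
θ = 96° = 1.675516 rad
V = θ·R_c·A = 1.675516·10.0972·262.5000 = 4440.990 mm³

Volume = 4440.990 mm³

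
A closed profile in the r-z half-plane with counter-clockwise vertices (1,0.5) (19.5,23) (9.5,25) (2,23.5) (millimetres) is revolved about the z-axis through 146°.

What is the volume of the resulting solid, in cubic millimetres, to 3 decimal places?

Profile (r,z), 4 vertices: (1,0.5) (19.5,23) (9.5,25) (2,23.5)
edge 0: (1,0.5)→(19.5,23)  cross = 1·23 − 19.5·0.5 = 13.2500; (r_i+r_j)·cross = 20.5·13.2500 = 271.6250
edge 1: (19.5,23)→(9.5,25)  cross = 19.5·25 − 9.5·23 = 269.0000; (r_i+r_j)·cross = 29·269.0000 = 7801.0000
edge 2: (9.5,25)→(2,23.5)  cross = 9.5·23.5 − 2·25 = 173.2500; (r_i+r_j)·cross = 11.5·173.2500 = 1992.3750
edge 3: (2,23.5)→(1,0.5)  cross = 2·0.5 − 1·23.5 = -22.5000; (r_i+r_j)·cross = 3·-22.5000 = -67.5000
Σcross = 433.0000 → A = |Σcross|/2 = 216.5000 mm²
Σ(r_i+r_j)·cross = 9997.5000 → first moment M = |Σ|/6 = 1666.2500
R_c = M/A = 1666.2500/216.5000 = 7.6963 mm
θ = 146° = 2.548181 rad
V = θ·R_c·A = 2.548181·7.6963·216.5000 = 4245.906 mm³

Volume = 4245.906 mm³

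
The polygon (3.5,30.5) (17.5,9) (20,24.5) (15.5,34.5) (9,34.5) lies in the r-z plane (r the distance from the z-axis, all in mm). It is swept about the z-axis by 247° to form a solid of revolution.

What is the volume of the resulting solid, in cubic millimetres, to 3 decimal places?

Profile (r,z), 5 vertices: (3.5,30.5) (17.5,9) (20,24.5) (15.5,34.5) (9,34.5)
edge 0: (3.5,30.5)→(17.5,9)  cross = 3.5·9 − 17.5·30.5 = -502.2500; (r_i+r_j)·cross = 21·-502.2500 = -10547.2500
edge 1: (17.5,9)→(20,24.5)  cross = 17.5·24.5 − 20·9 = 248.7500; (r_i+r_j)·cross = 37.5·248.7500 = 9328.1250
edge 2: (20,24.5)→(15.5,34.5)  cross = 20·34.5 − 15.5·24.5 = 310.2500; (r_i+r_j)·cross = 35.5·310.2500 = 11013.8750
edge 3: (15.5,34.5)→(9,34.5)  cross = 15.5·34.5 − 9·34.5 = 224.2500; (r_i+r_j)·cross = 24.5·224.2500 = 5494.1250
edge 4: (9,34.5)→(3.5,30.5)  cross = 9·30.5 − 3.5·34.5 = 153.7500; (r_i+r_j)·cross = 12.5·153.7500 = 1921.8750
Σcross = 434.7500 → A = |Σcross|/2 = 217.3750 mm²
Σ(r_i+r_j)·cross = 17210.7500 → first moment M = |Σ|/6 = 2868.4583
R_c = M/A = 2868.4583/217.3750 = 13.1959 mm
θ = 247° = 4.310963 rad
V = θ·R_c·A = 4.310963·13.1959·217.3750 = 12365.818 mm³

Volume = 12365.818 mm³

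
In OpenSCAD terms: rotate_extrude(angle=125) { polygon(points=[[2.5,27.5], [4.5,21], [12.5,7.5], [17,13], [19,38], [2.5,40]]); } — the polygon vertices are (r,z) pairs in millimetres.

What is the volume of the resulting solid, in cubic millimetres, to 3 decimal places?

Profile (r,z), 6 vertices: (2.5,27.5) (4.5,21) (12.5,7.5) (17,13) (19,38) (2.5,40)
edge 0: (2.5,27.5)→(4.5,21)  cross = 2.5·21 − 4.5·27.5 = -71.2500; (r_i+r_j)·cross = 7·-71.2500 = -498.7500
edge 1: (4.5,21)→(12.5,7.5)  cross = 4.5·7.5 − 12.5·21 = -228.7500; (r_i+r_j)·cross = 17·-228.7500 = -3888.7500
edge 2: (12.5,7.5)→(17,13)  cross = 12.5·13 − 17·7.5 = 35.0000; (r_i+r_j)·cross = 29.5·35.0000 = 1032.5000
edge 3: (17,13)→(19,38)  cross = 17·38 − 19·13 = 399.0000; (r_i+r_j)·cross = 36·399.0000 = 14364.0000
edge 4: (19,38)→(2.5,40)  cross = 19·40 − 2.5·38 = 665.0000; (r_i+r_j)·cross = 21.5·665.0000 = 14297.5000
edge 5: (2.5,40)→(2.5,27.5)  cross = 2.5·27.5 − 2.5·40 = -31.2500; (r_i+r_j)·cross = 5·-31.2500 = -156.2500
Σcross = 767.7500 → A = |Σcross|/2 = 383.8750 mm²
Σ(r_i+r_j)·cross = 25150.2500 → first moment M = |Σ|/6 = 4191.7083
R_c = M/A = 4191.7083/383.8750 = 10.9195 mm
θ = 125° = 2.181662 rad
V = θ·R_c·A = 2.181662·10.9195·383.8750 = 9144.889 mm³

Volume = 9144.889 mm³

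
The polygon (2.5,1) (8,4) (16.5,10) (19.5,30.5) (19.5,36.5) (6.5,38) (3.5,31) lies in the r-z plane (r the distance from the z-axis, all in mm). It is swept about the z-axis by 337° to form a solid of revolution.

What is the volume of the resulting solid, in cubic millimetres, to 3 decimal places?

Volume = 28783.861 mm³

Profile (r,z), 7 vertices: (2.5,1) (8,4) (16.5,10) (19.5,30.5) (19.5,36.5) (6.5,38) (3.5,31)
edge 0: (2.5,1)→(8,4)  cross = 2.5·4 − 8·1 = 2.0000; (r_i+r_j)·cross = 10.5·2.0000 = 21.0000
edge 1: (8,4)→(16.5,10)  cross = 8·10 − 16.5·4 = 14.0000; (r_i+r_j)·cross = 24.5·14.0000 = 343.0000
edge 2: (16.5,10)→(19.5,30.5)  cross = 16.5·30.5 − 19.5·10 = 308.2500; (r_i+r_j)·cross = 36·308.2500 = 11097.0000
edge 3: (19.5,30.5)→(19.5,36.5)  cross = 19.5·36.5 − 19.5·30.5 = 117.0000; (r_i+r_j)·cross = 39·117.0000 = 4563.0000
edge 4: (19.5,36.5)→(6.5,38)  cross = 19.5·38 − 6.5·36.5 = 503.7500; (r_i+r_j)·cross = 26·503.7500 = 13097.5000
edge 5: (6.5,38)→(3.5,31)  cross = 6.5·31 − 3.5·38 = 68.5000; (r_i+r_j)·cross = 10·68.5000 = 685.0000
edge 6: (3.5,31)→(2.5,1)  cross = 3.5·1 − 2.5·31 = -74.0000; (r_i+r_j)·cross = 6·-74.0000 = -444.0000
Σcross = 939.5000 → A = |Σcross|/2 = 469.7500 mm²
Σ(r_i+r_j)·cross = 29362.5000 → first moment M = |Σ|/6 = 4893.7500
R_c = M/A = 4893.7500/469.7500 = 10.4178 mm
θ = 337° = 5.881760 rad
V = θ·R_c·A = 5.881760·10.4178·469.7500 = 28783.861 mm³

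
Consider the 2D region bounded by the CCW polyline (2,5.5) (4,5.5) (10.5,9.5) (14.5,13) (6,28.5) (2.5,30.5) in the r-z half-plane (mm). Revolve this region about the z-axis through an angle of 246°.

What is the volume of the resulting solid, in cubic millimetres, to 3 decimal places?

Profile (r,z), 6 vertices: (2,5.5) (4,5.5) (10.5,9.5) (14.5,13) (6,28.5) (2.5,30.5)
edge 0: (2,5.5)→(4,5.5)  cross = 2·5.5 − 4·5.5 = -11.0000; (r_i+r_j)·cross = 6·-11.0000 = -66.0000
edge 1: (4,5.5)→(10.5,9.5)  cross = 4·9.5 − 10.5·5.5 = -19.7500; (r_i+r_j)·cross = 14.5·-19.7500 = -286.3750
edge 2: (10.5,9.5)→(14.5,13)  cross = 10.5·13 − 14.5·9.5 = -1.2500; (r_i+r_j)·cross = 25·-1.2500 = -31.2500
edge 3: (14.5,13)→(6,28.5)  cross = 14.5·28.5 − 6·13 = 335.2500; (r_i+r_j)·cross = 20.5·335.2500 = 6872.6250
edge 4: (6,28.5)→(2.5,30.5)  cross = 6·30.5 − 2.5·28.5 = 111.7500; (r_i+r_j)·cross = 8.5·111.7500 = 949.8750
edge 5: (2.5,30.5)→(2,5.5)  cross = 2.5·5.5 − 2·30.5 = -47.2500; (r_i+r_j)·cross = 4.5·-47.2500 = -212.6250
Σcross = 367.7500 → A = |Σcross|/2 = 183.8750 mm²
Σ(r_i+r_j)·cross = 7226.2500 → first moment M = |Σ|/6 = 1204.3750
R_c = M/A = 1204.3750/183.8750 = 6.5500 mm
θ = 246° = 4.293510 rad
V = θ·R_c·A = 4.293510·6.5500·183.8750 = 5170.996 mm³

Volume = 5170.996 mm³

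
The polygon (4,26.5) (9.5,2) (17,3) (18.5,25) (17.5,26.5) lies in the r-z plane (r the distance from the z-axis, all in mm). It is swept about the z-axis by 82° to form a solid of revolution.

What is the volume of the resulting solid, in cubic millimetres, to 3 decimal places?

Profile (r,z), 5 vertices: (4,26.5) (9.5,2) (17,3) (18.5,25) (17.5,26.5)
edge 0: (4,26.5)→(9.5,2)  cross = 4·2 − 9.5·26.5 = -243.7500; (r_i+r_j)·cross = 13.5·-243.7500 = -3290.6250
edge 1: (9.5,2)→(17,3)  cross = 9.5·3 − 17·2 = -5.5000; (r_i+r_j)·cross = 26.5·-5.5000 = -145.7500
edge 2: (17,3)→(18.5,25)  cross = 17·25 − 18.5·3 = 369.5000; (r_i+r_j)·cross = 35.5·369.5000 = 13117.2500
edge 3: (18.5,25)→(17.5,26.5)  cross = 18.5·26.5 − 17.5·25 = 52.7500; (r_i+r_j)·cross = 36·52.7500 = 1899.0000
edge 4: (17.5,26.5)→(4,26.5)  cross = 17.5·26.5 − 4·26.5 = 357.7500; (r_i+r_j)·cross = 21.5·357.7500 = 7691.6250
Σcross = 530.7500 → A = |Σcross|/2 = 265.3750 mm²
Σ(r_i+r_j)·cross = 19271.5000 → first moment M = |Σ|/6 = 3211.9167
R_c = M/A = 3211.9167/265.3750 = 12.1033 mm
θ = 82° = 1.431170 rad
V = θ·R_c·A = 1.431170·12.1033·265.3750 = 4596.799 mm³

Volume = 4596.799 mm³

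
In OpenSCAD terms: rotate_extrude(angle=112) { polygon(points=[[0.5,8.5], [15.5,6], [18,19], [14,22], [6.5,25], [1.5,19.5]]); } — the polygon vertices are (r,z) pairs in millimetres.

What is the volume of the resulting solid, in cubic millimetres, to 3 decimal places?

Profile (r,z), 6 vertices: (0.5,8.5) (15.5,6) (18,19) (14,22) (6.5,25) (1.5,19.5)
edge 0: (0.5,8.5)→(15.5,6)  cross = 0.5·6 − 15.5·8.5 = -128.7500; (r_i+r_j)·cross = 16·-128.7500 = -2060.0000
edge 1: (15.5,6)→(18,19)  cross = 15.5·19 − 18·6 = 186.5000; (r_i+r_j)·cross = 33.5·186.5000 = 6247.7500
edge 2: (18,19)→(14,22)  cross = 18·22 − 14·19 = 130.0000; (r_i+r_j)·cross = 32·130.0000 = 4160.0000
edge 3: (14,22)→(6.5,25)  cross = 14·25 − 6.5·22 = 207.0000; (r_i+r_j)·cross = 20.5·207.0000 = 4243.5000
edge 4: (6.5,25)→(1.5,19.5)  cross = 6.5·19.5 − 1.5·25 = 89.2500; (r_i+r_j)·cross = 8·89.2500 = 714.0000
edge 5: (1.5,19.5)→(0.5,8.5)  cross = 1.5·8.5 − 0.5·19.5 = 3.0000; (r_i+r_j)·cross = 2·3.0000 = 6.0000
Σcross = 487.0000 → A = |Σcross|/2 = 243.5000 mm²
Σ(r_i+r_j)·cross = 13311.2500 → first moment M = |Σ|/6 = 2218.5417
R_c = M/A = 2218.5417/243.5000 = 9.1111 mm
θ = 112° = 1.954769 rad
V = θ·R_c·A = 1.954769·9.1111·243.5000 = 4336.736 mm³

Volume = 4336.736 mm³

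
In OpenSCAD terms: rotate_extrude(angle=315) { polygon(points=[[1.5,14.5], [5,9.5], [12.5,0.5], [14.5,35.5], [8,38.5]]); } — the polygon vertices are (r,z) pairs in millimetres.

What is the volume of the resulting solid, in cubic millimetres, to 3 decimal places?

Volume = 14749.188 mm³

Profile (r,z), 5 vertices: (1.5,14.5) (5,9.5) (12.5,0.5) (14.5,35.5) (8,38.5)
edge 0: (1.5,14.5)→(5,9.5)  cross = 1.5·9.5 − 5·14.5 = -58.2500; (r_i+r_j)·cross = 6.5·-58.2500 = -378.6250
edge 1: (5,9.5)→(12.5,0.5)  cross = 5·0.5 − 12.5·9.5 = -116.2500; (r_i+r_j)·cross = 17.5·-116.2500 = -2034.3750
edge 2: (12.5,0.5)→(14.5,35.5)  cross = 12.5·35.5 − 14.5·0.5 = 436.5000; (r_i+r_j)·cross = 27·436.5000 = 11785.5000
edge 3: (14.5,35.5)→(8,38.5)  cross = 14.5·38.5 − 8·35.5 = 274.2500; (r_i+r_j)·cross = 22.5·274.2500 = 6170.6250
edge 4: (8,38.5)→(1.5,14.5)  cross = 8·14.5 − 1.5·38.5 = 58.2500; (r_i+r_j)·cross = 9.5·58.2500 = 553.3750
Σcross = 594.5000 → A = |Σcross|/2 = 297.2500 mm²
Σ(r_i+r_j)·cross = 16096.5000 → first moment M = |Σ|/6 = 2682.7500
R_c = M/A = 2682.7500/297.2500 = 9.0252 mm
θ = 315° = 5.497787 rad
V = θ·R_c·A = 5.497787·9.0252·297.2500 = 14749.188 mm³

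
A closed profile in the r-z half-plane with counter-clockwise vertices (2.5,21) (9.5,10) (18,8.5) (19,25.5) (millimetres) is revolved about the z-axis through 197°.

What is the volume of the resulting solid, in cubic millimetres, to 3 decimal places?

Volume = 7674.283 mm³

Profile (r,z), 4 vertices: (2.5,21) (9.5,10) (18,8.5) (19,25.5)
edge 0: (2.5,21)→(9.5,10)  cross = 2.5·10 − 9.5·21 = -174.5000; (r_i+r_j)·cross = 12·-174.5000 = -2094.0000
edge 1: (9.5,10)→(18,8.5)  cross = 9.5·8.5 − 18·10 = -99.2500; (r_i+r_j)·cross = 27.5·-99.2500 = -2729.3750
edge 2: (18,8.5)→(19,25.5)  cross = 18·25.5 − 19·8.5 = 297.5000; (r_i+r_j)·cross = 37·297.5000 = 11007.5000
edge 3: (19,25.5)→(2.5,21)  cross = 19·21 − 2.5·25.5 = 335.2500; (r_i+r_j)·cross = 21.5·335.2500 = 7207.8750
Σcross = 359.0000 → A = |Σcross|/2 = 179.5000 mm²
Σ(r_i+r_j)·cross = 13392.0000 → first moment M = |Σ|/6 = 2232.0000
R_c = M/A = 2232.0000/179.5000 = 12.4345 mm
θ = 197° = 3.438299 rad
V = θ·R_c·A = 3.438299·12.4345·179.5000 = 7674.283 mm³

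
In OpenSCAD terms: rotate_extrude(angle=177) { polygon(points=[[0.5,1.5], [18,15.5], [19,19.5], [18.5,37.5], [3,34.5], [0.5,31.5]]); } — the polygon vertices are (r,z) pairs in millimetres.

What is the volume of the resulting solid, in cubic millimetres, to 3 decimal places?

Volume = 13635.873 mm³

Profile (r,z), 6 vertices: (0.5,1.5) (18,15.5) (19,19.5) (18.5,37.5) (3,34.5) (0.5,31.5)
edge 0: (0.5,1.5)→(18,15.5)  cross = 0.5·15.5 − 18·1.5 = -19.2500; (r_i+r_j)·cross = 18.5·-19.2500 = -356.1250
edge 1: (18,15.5)→(19,19.5)  cross = 18·19.5 − 19·15.5 = 56.5000; (r_i+r_j)·cross = 37·56.5000 = 2090.5000
edge 2: (19,19.5)→(18.5,37.5)  cross = 19·37.5 − 18.5·19.5 = 351.7500; (r_i+r_j)·cross = 37.5·351.7500 = 13190.6250
edge 3: (18.5,37.5)→(3,34.5)  cross = 18.5·34.5 − 3·37.5 = 525.7500; (r_i+r_j)·cross = 21.5·525.7500 = 11303.6250
edge 4: (3,34.5)→(0.5,31.5)  cross = 3·31.5 − 0.5·34.5 = 77.2500; (r_i+r_j)·cross = 3.5·77.2500 = 270.3750
edge 5: (0.5,31.5)→(0.5,1.5)  cross = 0.5·1.5 − 0.5·31.5 = -15.0000; (r_i+r_j)·cross = 1·-15.0000 = -15.0000
Σcross = 977.0000 → A = |Σcross|/2 = 488.5000 mm²
Σ(r_i+r_j)·cross = 26484.0000 → first moment M = |Σ|/6 = 4414.0000
R_c = M/A = 4414.0000/488.5000 = 9.0358 mm
θ = 177° = 3.089233 rad
V = θ·R_c·A = 3.089233·9.0358·488.5000 = 13635.873 mm³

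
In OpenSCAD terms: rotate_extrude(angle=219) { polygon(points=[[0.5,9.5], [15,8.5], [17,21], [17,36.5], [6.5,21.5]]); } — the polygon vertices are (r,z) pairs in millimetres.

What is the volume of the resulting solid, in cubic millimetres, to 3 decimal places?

Volume = 9965.298 mm³

Profile (r,z), 5 vertices: (0.5,9.5) (15,8.5) (17,21) (17,36.5) (6.5,21.5)
edge 0: (0.5,9.5)→(15,8.5)  cross = 0.5·8.5 − 15·9.5 = -138.2500; (r_i+r_j)·cross = 15.5·-138.2500 = -2142.8750
edge 1: (15,8.5)→(17,21)  cross = 15·21 − 17·8.5 = 170.5000; (r_i+r_j)·cross = 32·170.5000 = 5456.0000
edge 2: (17,21)→(17,36.5)  cross = 17·36.5 − 17·21 = 263.5000; (r_i+r_j)·cross = 34·263.5000 = 8959.0000
edge 3: (17,36.5)→(6.5,21.5)  cross = 17·21.5 − 6.5·36.5 = 128.2500; (r_i+r_j)·cross = 23.5·128.2500 = 3013.8750
edge 4: (6.5,21.5)→(0.5,9.5)  cross = 6.5·9.5 − 0.5·21.5 = 51.0000; (r_i+r_j)·cross = 7·51.0000 = 357.0000
Σcross = 475.0000 → A = |Σcross|/2 = 237.5000 mm²
Σ(r_i+r_j)·cross = 15643.0000 → first moment M = |Σ|/6 = 2607.1667
R_c = M/A = 2607.1667/237.5000 = 10.9775 mm
θ = 219° = 3.822271 rad
V = θ·R_c·A = 3.822271·10.9775·237.5000 = 9965.298 mm³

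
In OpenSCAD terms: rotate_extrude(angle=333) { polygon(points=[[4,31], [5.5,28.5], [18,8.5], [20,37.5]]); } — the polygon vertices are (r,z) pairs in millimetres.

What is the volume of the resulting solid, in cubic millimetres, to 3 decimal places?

Profile (r,z), 4 vertices: (4,31) (5.5,28.5) (18,8.5) (20,37.5)
edge 0: (4,31)→(5.5,28.5)  cross = 4·28.5 − 5.5·31 = -56.5000; (r_i+r_j)·cross = 9.5·-56.5000 = -536.7500
edge 1: (5.5,28.5)→(18,8.5)  cross = 5.5·8.5 − 18·28.5 = -466.2500; (r_i+r_j)·cross = 23.5·-466.2500 = -10956.8750
edge 2: (18,8.5)→(20,37.5)  cross = 18·37.5 − 20·8.5 = 505.0000; (r_i+r_j)·cross = 38·505.0000 = 19190.0000
edge 3: (20,37.5)→(4,31)  cross = 20·31 − 4·37.5 = 470.0000; (r_i+r_j)·cross = 24·470.0000 = 11280.0000
Σcross = 452.2500 → A = |Σcross|/2 = 226.1250 mm²
Σ(r_i+r_j)·cross = 18976.3750 → first moment M = |Σ|/6 = 3162.7292
R_c = M/A = 3162.7292/226.1250 = 13.9866 mm
θ = 333° = 5.811946 rad
V = θ·R_c·A = 5.811946·13.9866·226.1250 = 18381.612 mm³

Volume = 18381.612 mm³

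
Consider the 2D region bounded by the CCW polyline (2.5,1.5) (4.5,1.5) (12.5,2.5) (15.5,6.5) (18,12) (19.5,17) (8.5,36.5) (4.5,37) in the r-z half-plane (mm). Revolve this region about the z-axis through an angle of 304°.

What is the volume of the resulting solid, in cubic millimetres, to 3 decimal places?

Volume = 20594.466 mm³

Profile (r,z), 8 vertices: (2.5,1.5) (4.5,1.5) (12.5,2.5) (15.5,6.5) (18,12) (19.5,17) (8.5,36.5) (4.5,37)
edge 0: (2.5,1.5)→(4.5,1.5)  cross = 2.5·1.5 − 4.5·1.5 = -3.0000; (r_i+r_j)·cross = 7·-3.0000 = -21.0000
edge 1: (4.5,1.5)→(12.5,2.5)  cross = 4.5·2.5 − 12.5·1.5 = -7.5000; (r_i+r_j)·cross = 17·-7.5000 = -127.5000
edge 2: (12.5,2.5)→(15.5,6.5)  cross = 12.5·6.5 − 15.5·2.5 = 42.5000; (r_i+r_j)·cross = 28·42.5000 = 1190.0000
edge 3: (15.5,6.5)→(18,12)  cross = 15.5·12 − 18·6.5 = 69.0000; (r_i+r_j)·cross = 33.5·69.0000 = 2311.5000
edge 4: (18,12)→(19.5,17)  cross = 18·17 − 19.5·12 = 72.0000; (r_i+r_j)·cross = 37.5·72.0000 = 2700.0000
edge 5: (19.5,17)→(8.5,36.5)  cross = 19.5·36.5 − 8.5·17 = 567.2500; (r_i+r_j)·cross = 28·567.2500 = 15883.0000
edge 6: (8.5,36.5)→(4.5,37)  cross = 8.5·37 − 4.5·36.5 = 150.2500; (r_i+r_j)·cross = 13·150.2500 = 1953.2500
edge 7: (4.5,37)→(2.5,1.5)  cross = 4.5·1.5 − 2.5·37 = -85.7500; (r_i+r_j)·cross = 7·-85.7500 = -600.2500
Σcross = 804.7500 → A = |Σcross|/2 = 402.3750 mm²
Σ(r_i+r_j)·cross = 23289.0000 → first moment M = |Σ|/6 = 3881.5000
R_c = M/A = 3881.5000/402.3750 = 9.6465 mm
θ = 304° = 5.305801 rad
V = θ·R_c·A = 5.305801·9.6465·402.3750 = 20594.466 mm³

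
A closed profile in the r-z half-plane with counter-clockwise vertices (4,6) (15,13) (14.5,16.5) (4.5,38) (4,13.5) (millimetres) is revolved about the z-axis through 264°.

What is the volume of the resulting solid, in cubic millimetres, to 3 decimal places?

Profile (r,z), 5 vertices: (4,6) (15,13) (14.5,16.5) (4.5,38) (4,13.5)
edge 0: (4,6)→(15,13)  cross = 4·13 − 15·6 = -38.0000; (r_i+r_j)·cross = 19·-38.0000 = -722.0000
edge 1: (15,13)→(14.5,16.5)  cross = 15·16.5 − 14.5·13 = 59.0000; (r_i+r_j)·cross = 29.5·59.0000 = 1740.5000
edge 2: (14.5,16.5)→(4.5,38)  cross = 14.5·38 − 4.5·16.5 = 476.7500; (r_i+r_j)·cross = 19·476.7500 = 9058.2500
edge 3: (4.5,38)→(4,13.5)  cross = 4.5·13.5 − 4·38 = -91.2500; (r_i+r_j)·cross = 8.5·-91.2500 = -775.6250
edge 4: (4,13.5)→(4,6)  cross = 4·6 − 4·13.5 = -30.0000; (r_i+r_j)·cross = 8·-30.0000 = -240.0000
Σcross = 376.5000 → A = |Σcross|/2 = 188.2500 mm²
Σ(r_i+r_j)·cross = 9061.1250 → first moment M = |Σ|/6 = 1510.1875
R_c = M/A = 1510.1875/188.2500 = 8.0222 mm
θ = 264° = 4.607669 rad
V = θ·R_c·A = 4.607669·8.0222·188.2500 = 6958.444 mm³

Volume = 6958.444 mm³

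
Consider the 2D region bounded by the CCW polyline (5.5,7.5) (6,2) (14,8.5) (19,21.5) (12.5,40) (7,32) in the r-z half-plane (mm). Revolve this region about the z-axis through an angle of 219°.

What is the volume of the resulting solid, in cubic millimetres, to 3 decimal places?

Volume = 13341.717 mm³

Profile (r,z), 6 vertices: (5.5,7.5) (6,2) (14,8.5) (19,21.5) (12.5,40) (7,32)
edge 0: (5.5,7.5)→(6,2)  cross = 5.5·2 − 6·7.5 = -34.0000; (r_i+r_j)·cross = 11.5·-34.0000 = -391.0000
edge 1: (6,2)→(14,8.5)  cross = 6·8.5 − 14·2 = 23.0000; (r_i+r_j)·cross = 20·23.0000 = 460.0000
edge 2: (14,8.5)→(19,21.5)  cross = 14·21.5 − 19·8.5 = 139.5000; (r_i+r_j)·cross = 33·139.5000 = 4603.5000
edge 3: (19,21.5)→(12.5,40)  cross = 19·40 − 12.5·21.5 = 491.2500; (r_i+r_j)·cross = 31.5·491.2500 = 15474.3750
edge 4: (12.5,40)→(7,32)  cross = 12.5·32 − 7·40 = 120.0000; (r_i+r_j)·cross = 19.5·120.0000 = 2340.0000
edge 5: (7,32)→(5.5,7.5)  cross = 7·7.5 − 5.5·32 = -123.5000; (r_i+r_j)·cross = 12.5·-123.5000 = -1543.7500
Σcross = 616.2500 → A = |Σcross|/2 = 308.1250 mm²
Σ(r_i+r_j)·cross = 20943.1250 → first moment M = |Σ|/6 = 3490.5208
R_c = M/A = 3490.5208/308.1250 = 11.3283 mm
θ = 219° = 3.822271 rad
V = θ·R_c·A = 3.822271·11.3283·308.1250 = 13341.717 mm³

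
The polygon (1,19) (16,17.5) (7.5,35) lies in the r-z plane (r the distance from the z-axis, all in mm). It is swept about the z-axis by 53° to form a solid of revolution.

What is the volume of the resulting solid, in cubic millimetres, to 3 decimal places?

Profile (r,z), 3 vertices: (1,19) (16,17.5) (7.5,35)
edge 0: (1,19)→(16,17.5)  cross = 1·17.5 − 16·19 = -286.5000; (r_i+r_j)·cross = 17·-286.5000 = -4870.5000
edge 1: (16,17.5)→(7.5,35)  cross = 16·35 − 7.5·17.5 = 428.7500; (r_i+r_j)·cross = 23.5·428.7500 = 10075.6250
edge 2: (7.5,35)→(1,19)  cross = 7.5·19 − 1·35 = 107.5000; (r_i+r_j)·cross = 8.5·107.5000 = 913.7500
Σcross = 249.7500 → A = |Σcross|/2 = 124.8750 mm²
Σ(r_i+r_j)·cross = 6118.8750 → first moment M = |Σ|/6 = 1019.8125
R_c = M/A = 1019.8125/124.8750 = 8.1667 mm
θ = 53° = 0.925025 rad
V = θ·R_c·A = 0.925025·8.1667·124.8750 = 943.352 mm³

Volume = 943.352 mm³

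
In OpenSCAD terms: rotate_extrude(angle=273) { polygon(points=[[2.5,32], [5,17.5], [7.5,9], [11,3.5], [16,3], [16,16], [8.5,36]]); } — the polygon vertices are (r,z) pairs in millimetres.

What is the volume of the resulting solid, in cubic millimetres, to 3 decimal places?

Profile (r,z), 7 vertices: (2.5,32) (5,17.5) (7.5,9) (11,3.5) (16,3) (16,16) (8.5,36)
edge 0: (2.5,32)→(5,17.5)  cross = 2.5·17.5 − 5·32 = -116.2500; (r_i+r_j)·cross = 7.5·-116.2500 = -871.8750
edge 1: (5,17.5)→(7.5,9)  cross = 5·9 − 7.5·17.5 = -86.2500; (r_i+r_j)·cross = 12.5·-86.2500 = -1078.1250
edge 2: (7.5,9)→(11,3.5)  cross = 7.5·3.5 − 11·9 = -72.7500; (r_i+r_j)·cross = 18.5·-72.7500 = -1345.8750
edge 3: (11,3.5)→(16,3)  cross = 11·3 − 16·3.5 = -23.0000; (r_i+r_j)·cross = 27·-23.0000 = -621.0000
edge 4: (16,3)→(16,16)  cross = 16·16 − 16·3 = 208.0000; (r_i+r_j)·cross = 32·208.0000 = 6656.0000
edge 5: (16,16)→(8.5,36)  cross = 16·36 − 8.5·16 = 440.0000; (r_i+r_j)·cross = 24.5·440.0000 = 10780.0000
edge 6: (8.5,36)→(2.5,32)  cross = 8.5·32 − 2.5·36 = 182.0000; (r_i+r_j)·cross = 11·182.0000 = 2002.0000
Σcross = 531.7500 → A = |Σcross|/2 = 265.8750 mm²
Σ(r_i+r_j)·cross = 15521.1250 → first moment M = |Σ|/6 = 2586.8542
R_c = M/A = 2586.8542/265.8750 = 9.7296 mm
θ = 273° = 4.764749 rad
V = θ·R_c·A = 4.764749·9.7296·265.8750 = 12325.710 mm³

Volume = 12325.710 mm³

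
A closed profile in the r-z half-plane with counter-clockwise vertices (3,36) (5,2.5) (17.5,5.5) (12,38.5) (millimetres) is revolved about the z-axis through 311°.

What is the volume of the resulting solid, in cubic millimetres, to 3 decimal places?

Volume = 18935.035 mm³

Profile (r,z), 4 vertices: (3,36) (5,2.5) (17.5,5.5) (12,38.5)
edge 0: (3,36)→(5,2.5)  cross = 3·2.5 − 5·36 = -172.5000; (r_i+r_j)·cross = 8·-172.5000 = -1380.0000
edge 1: (5,2.5)→(17.5,5.5)  cross = 5·5.5 − 17.5·2.5 = -16.2500; (r_i+r_j)·cross = 22.5·-16.2500 = -365.6250
edge 2: (17.5,5.5)→(12,38.5)  cross = 17.5·38.5 − 12·5.5 = 607.7500; (r_i+r_j)·cross = 29.5·607.7500 = 17928.6250
edge 3: (12,38.5)→(3,36)  cross = 12·36 − 3·38.5 = 316.5000; (r_i+r_j)·cross = 15·316.5000 = 4747.5000
Σcross = 735.5000 → A = |Σcross|/2 = 367.7500 mm²
Σ(r_i+r_j)·cross = 20930.5000 → first moment M = |Σ|/6 = 3488.4167
R_c = M/A = 3488.4167/367.7500 = 9.4858 mm
θ = 311° = 5.427974 rad
V = θ·R_c·A = 5.427974·9.4858·367.7500 = 18935.035 mm³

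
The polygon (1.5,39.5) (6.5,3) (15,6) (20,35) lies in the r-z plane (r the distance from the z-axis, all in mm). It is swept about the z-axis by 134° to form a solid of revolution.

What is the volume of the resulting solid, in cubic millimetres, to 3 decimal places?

Profile (r,z), 4 vertices: (1.5,39.5) (6.5,3) (15,6) (20,35)
edge 0: (1.5,39.5)→(6.5,3)  cross = 1.5·3 − 6.5·39.5 = -252.2500; (r_i+r_j)·cross = 8·-252.2500 = -2018.0000
edge 1: (6.5,3)→(15,6)  cross = 6.5·6 − 15·3 = -6.0000; (r_i+r_j)·cross = 21.5·-6.0000 = -129.0000
edge 2: (15,6)→(20,35)  cross = 15·35 − 20·6 = 405.0000; (r_i+r_j)·cross = 35·405.0000 = 14175.0000
edge 3: (20,35)→(1.5,39.5)  cross = 20·39.5 − 1.5·35 = 737.5000; (r_i+r_j)·cross = 21.5·737.5000 = 15856.2500
Σcross = 884.2500 → A = |Σcross|/2 = 442.1250 mm²
Σ(r_i+r_j)·cross = 27884.2500 → first moment M = |Σ|/6 = 4647.3750
R_c = M/A = 4647.3750/442.1250 = 10.5115 mm
θ = 134° = 2.338741 rad
V = θ·R_c·A = 2.338741·10.5115·442.1250 = 10869.007 mm³

Volume = 10869.007 mm³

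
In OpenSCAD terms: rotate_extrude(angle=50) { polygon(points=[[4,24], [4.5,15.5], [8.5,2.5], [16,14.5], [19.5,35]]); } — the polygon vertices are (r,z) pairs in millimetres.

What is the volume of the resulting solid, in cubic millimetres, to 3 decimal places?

Volume = 2564.543 mm³

Profile (r,z), 5 vertices: (4,24) (4.5,15.5) (8.5,2.5) (16,14.5) (19.5,35)
edge 0: (4,24)→(4.5,15.5)  cross = 4·15.5 − 4.5·24 = -46.0000; (r_i+r_j)·cross = 8.5·-46.0000 = -391.0000
edge 1: (4.5,15.5)→(8.5,2.5)  cross = 4.5·2.5 − 8.5·15.5 = -120.5000; (r_i+r_j)·cross = 13·-120.5000 = -1566.5000
edge 2: (8.5,2.5)→(16,14.5)  cross = 8.5·14.5 − 16·2.5 = 83.2500; (r_i+r_j)·cross = 24.5·83.2500 = 2039.6250
edge 3: (16,14.5)→(19.5,35)  cross = 16·35 − 19.5·14.5 = 277.2500; (r_i+r_j)·cross = 35.5·277.2500 = 9842.3750
edge 4: (19.5,35)→(4,24)  cross = 19.5·24 − 4·35 = 328.0000; (r_i+r_j)·cross = 23.5·328.0000 = 7708.0000
Σcross = 522.0000 → A = |Σcross|/2 = 261.0000 mm²
Σ(r_i+r_j)·cross = 17632.5000 → first moment M = |Σ|/6 = 2938.7500
R_c = M/A = 2938.7500/261.0000 = 11.2596 mm
θ = 50° = 0.872665 rad
V = θ·R_c·A = 0.872665·11.2596·261.0000 = 2564.543 mm³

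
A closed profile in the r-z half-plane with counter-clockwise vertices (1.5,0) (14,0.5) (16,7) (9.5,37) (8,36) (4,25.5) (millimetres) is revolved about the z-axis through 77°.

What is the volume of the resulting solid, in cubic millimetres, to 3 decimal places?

Profile (r,z), 6 vertices: (1.5,0) (14,0.5) (16,7) (9.5,37) (8,36) (4,25.5)
edge 0: (1.5,0)→(14,0.5)  cross = 1.5·0.5 − 14·0 = 0.7500; (r_i+r_j)·cross = 15.5·0.7500 = 11.6250
edge 1: (14,0.5)→(16,7)  cross = 14·7 − 16·0.5 = 90.0000; (r_i+r_j)·cross = 30·90.0000 = 2700.0000
edge 2: (16,7)→(9.5,37)  cross = 16·37 − 9.5·7 = 525.5000; (r_i+r_j)·cross = 25.5·525.5000 = 13400.2500
edge 3: (9.5,37)→(8,36)  cross = 9.5·36 − 8·37 = 46.0000; (r_i+r_j)·cross = 17.5·46.0000 = 805.0000
edge 4: (8,36)→(4,25.5)  cross = 8·25.5 − 4·36 = 60.0000; (r_i+r_j)·cross = 12·60.0000 = 720.0000
edge 5: (4,25.5)→(1.5,0)  cross = 4·0 − 1.5·25.5 = -38.2500; (r_i+r_j)·cross = 5.5·-38.2500 = -210.3750
Σcross = 684.0000 → A = |Σcross|/2 = 342.0000 mm²
Σ(r_i+r_j)·cross = 17426.5000 → first moment M = |Σ|/6 = 2904.4167
R_c = M/A = 2904.4167/342.0000 = 8.4924 mm
θ = 77° = 1.343904 rad
V = θ·R_c·A = 1.343904·8.4924·342.0000 = 3903.256 mm³

Volume = 3903.256 mm³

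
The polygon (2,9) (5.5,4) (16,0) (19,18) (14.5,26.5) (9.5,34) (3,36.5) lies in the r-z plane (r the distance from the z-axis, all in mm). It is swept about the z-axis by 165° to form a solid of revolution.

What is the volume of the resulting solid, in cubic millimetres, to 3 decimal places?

Volume = 12064.354 mm³

Profile (r,z), 7 vertices: (2,9) (5.5,4) (16,0) (19,18) (14.5,26.5) (9.5,34) (3,36.5)
edge 0: (2,9)→(5.5,4)  cross = 2·4 − 5.5·9 = -41.5000; (r_i+r_j)·cross = 7.5·-41.5000 = -311.2500
edge 1: (5.5,4)→(16,0)  cross = 5.5·0 − 16·4 = -64.0000; (r_i+r_j)·cross = 21.5·-64.0000 = -1376.0000
edge 2: (16,0)→(19,18)  cross = 16·18 − 19·0 = 288.0000; (r_i+r_j)·cross = 35·288.0000 = 10080.0000
edge 3: (19,18)→(14.5,26.5)  cross = 19·26.5 − 14.5·18 = 242.5000; (r_i+r_j)·cross = 33.5·242.5000 = 8123.7500
edge 4: (14.5,26.5)→(9.5,34)  cross = 14.5·34 − 9.5·26.5 = 241.2500; (r_i+r_j)·cross = 24·241.2500 = 5790.0000
edge 5: (9.5,34)→(3,36.5)  cross = 9.5·36.5 − 3·34 = 244.7500; (r_i+r_j)·cross = 12.5·244.7500 = 3059.3750
edge 6: (3,36.5)→(2,9)  cross = 3·9 − 2·36.5 = -46.0000; (r_i+r_j)·cross = 5·-46.0000 = -230.0000
Σcross = 865.0000 → A = |Σcross|/2 = 432.5000 mm²
Σ(r_i+r_j)·cross = 25135.8750 → first moment M = |Σ|/6 = 4189.3125
R_c = M/A = 4189.3125/432.5000 = 9.6863 mm
θ = 165° = 2.879793 rad
V = θ·R_c·A = 2.879793·9.6863·432.5000 = 12064.354 mm³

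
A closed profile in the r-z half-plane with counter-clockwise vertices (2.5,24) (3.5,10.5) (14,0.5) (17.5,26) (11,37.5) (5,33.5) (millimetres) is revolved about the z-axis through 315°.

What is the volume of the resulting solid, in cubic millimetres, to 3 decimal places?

Volume = 20178.711 mm³

Profile (r,z), 6 vertices: (2.5,24) (3.5,10.5) (14,0.5) (17.5,26) (11,37.5) (5,33.5)
edge 0: (2.5,24)→(3.5,10.5)  cross = 2.5·10.5 − 3.5·24 = -57.7500; (r_i+r_j)·cross = 6·-57.7500 = -346.5000
edge 1: (3.5,10.5)→(14,0.5)  cross = 3.5·0.5 − 14·10.5 = -145.2500; (r_i+r_j)·cross = 17.5·-145.2500 = -2541.8750
edge 2: (14,0.5)→(17.5,26)  cross = 14·26 − 17.5·0.5 = 355.2500; (r_i+r_j)·cross = 31.5·355.2500 = 11190.3750
edge 3: (17.5,26)→(11,37.5)  cross = 17.5·37.5 − 11·26 = 370.2500; (r_i+r_j)·cross = 28.5·370.2500 = 10552.1250
edge 4: (11,37.5)→(5,33.5)  cross = 11·33.5 − 5·37.5 = 181.0000; (r_i+r_j)·cross = 16·181.0000 = 2896.0000
edge 5: (5,33.5)→(2.5,24)  cross = 5·24 − 2.5·33.5 = 36.2500; (r_i+r_j)·cross = 7.5·36.2500 = 271.8750
Σcross = 739.7500 → A = |Σcross|/2 = 369.8750 mm²
Σ(r_i+r_j)·cross = 22022.0000 → first moment M = |Σ|/6 = 3670.3333
R_c = M/A = 3670.3333/369.8750 = 9.9232 mm
θ = 315° = 5.497787 rad
V = θ·R_c·A = 5.497787·9.9232·369.8750 = 20178.711 mm³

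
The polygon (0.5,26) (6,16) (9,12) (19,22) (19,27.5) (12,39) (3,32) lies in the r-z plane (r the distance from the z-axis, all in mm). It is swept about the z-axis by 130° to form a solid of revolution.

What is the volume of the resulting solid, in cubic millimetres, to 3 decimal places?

Profile (r,z), 7 vertices: (0.5,26) (6,16) (9,12) (19,22) (19,27.5) (12,39) (3,32)
edge 0: (0.5,26)→(6,16)  cross = 0.5·16 − 6·26 = -148.0000; (r_i+r_j)·cross = 6.5·-148.0000 = -962.0000
edge 1: (6,16)→(9,12)  cross = 6·12 − 9·16 = -72.0000; (r_i+r_j)·cross = 15·-72.0000 = -1080.0000
edge 2: (9,12)→(19,22)  cross = 9·22 − 19·12 = -30.0000; (r_i+r_j)·cross = 28·-30.0000 = -840.0000
edge 3: (19,22)→(19,27.5)  cross = 19·27.5 − 19·22 = 104.5000; (r_i+r_j)·cross = 38·104.5000 = 3971.0000
edge 4: (19,27.5)→(12,39)  cross = 19·39 − 12·27.5 = 411.0000; (r_i+r_j)·cross = 31·411.0000 = 12741.0000
edge 5: (12,39)→(3,32)  cross = 12·32 − 3·39 = 267.0000; (r_i+r_j)·cross = 15·267.0000 = 4005.0000
edge 6: (3,32)→(0.5,26)  cross = 3·26 − 0.5·32 = 62.0000; (r_i+r_j)·cross = 3.5·62.0000 = 217.0000
Σcross = 594.5000 → A = |Σcross|/2 = 297.2500 mm²
Σ(r_i+r_j)·cross = 18052.0000 → first moment M = |Σ|/6 = 3008.6667
R_c = M/A = 3008.6667/297.2500 = 10.1217 mm
θ = 130° = 2.268928 rad
V = θ·R_c·A = 2.268928·10.1217·297.2500 = 6826.448 mm³

Volume = 6826.448 mm³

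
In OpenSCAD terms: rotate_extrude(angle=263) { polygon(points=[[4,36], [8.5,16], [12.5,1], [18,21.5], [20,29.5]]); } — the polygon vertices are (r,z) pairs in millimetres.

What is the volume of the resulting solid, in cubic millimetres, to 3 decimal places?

Volume = 14449.522 mm³

Profile (r,z), 5 vertices: (4,36) (8.5,16) (12.5,1) (18,21.5) (20,29.5)
edge 0: (4,36)→(8.5,16)  cross = 4·16 − 8.5·36 = -242.0000; (r_i+r_j)·cross = 12.5·-242.0000 = -3025.0000
edge 1: (8.5,16)→(12.5,1)  cross = 8.5·1 − 12.5·16 = -191.5000; (r_i+r_j)·cross = 21·-191.5000 = -4021.5000
edge 2: (12.5,1)→(18,21.5)  cross = 12.5·21.5 − 18·1 = 250.7500; (r_i+r_j)·cross = 30.5·250.7500 = 7647.8750
edge 3: (18,21.5)→(20,29.5)  cross = 18·29.5 − 20·21.5 = 101.0000; (r_i+r_j)·cross = 38·101.0000 = 3838.0000
edge 4: (20,29.5)→(4,36)  cross = 20·36 − 4·29.5 = 602.0000; (r_i+r_j)·cross = 24·602.0000 = 14448.0000
Σcross = 520.2500 → A = |Σcross|/2 = 260.1250 mm²
Σ(r_i+r_j)·cross = 18887.3750 → first moment M = |Σ|/6 = 3147.8958
R_c = M/A = 3147.8958/260.1250 = 12.1015 mm
θ = 263° = 4.590216 rad
V = θ·R_c·A = 4.590216·12.1015·260.1250 = 14449.522 mm³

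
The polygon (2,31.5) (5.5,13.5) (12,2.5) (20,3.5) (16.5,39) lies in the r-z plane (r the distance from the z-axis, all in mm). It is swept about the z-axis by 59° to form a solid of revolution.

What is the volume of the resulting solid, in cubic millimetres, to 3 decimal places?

Profile (r,z), 5 vertices: (2,31.5) (5.5,13.5) (12,2.5) (20,3.5) (16.5,39)
edge 0: (2,31.5)→(5.5,13.5)  cross = 2·13.5 − 5.5·31.5 = -146.2500; (r_i+r_j)·cross = 7.5·-146.2500 = -1096.8750
edge 1: (5.5,13.5)→(12,2.5)  cross = 5.5·2.5 − 12·13.5 = -148.2500; (r_i+r_j)·cross = 17.5·-148.2500 = -2594.3750
edge 2: (12,2.5)→(20,3.5)  cross = 12·3.5 − 20·2.5 = -8.0000; (r_i+r_j)·cross = 32·-8.0000 = -256.0000
edge 3: (20,3.5)→(16.5,39)  cross = 20·39 − 16.5·3.5 = 722.2500; (r_i+r_j)·cross = 36.5·722.2500 = 26362.1250
edge 4: (16.5,39)→(2,31.5)  cross = 16.5·31.5 − 2·39 = 441.7500; (r_i+r_j)·cross = 18.5·441.7500 = 8172.3750
Σcross = 861.5000 → A = |Σcross|/2 = 430.7500 mm²
Σ(r_i+r_j)·cross = 30587.2500 → first moment M = |Σ|/6 = 5097.8750
R_c = M/A = 5097.8750/430.7500 = 11.8349 mm
θ = 59° = 1.029744 rad
V = θ·R_c·A = 1.029744·11.8349·430.7500 = 5249.508 mm³

Volume = 5249.508 mm³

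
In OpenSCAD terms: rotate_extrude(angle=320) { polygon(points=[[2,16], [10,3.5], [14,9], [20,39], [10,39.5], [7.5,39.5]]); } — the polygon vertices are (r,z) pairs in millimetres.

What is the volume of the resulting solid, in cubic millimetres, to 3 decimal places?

Volume = 23931.606 mm³

Profile (r,z), 6 vertices: (2,16) (10,3.5) (14,9) (20,39) (10,39.5) (7.5,39.5)
edge 0: (2,16)→(10,3.5)  cross = 2·3.5 − 10·16 = -153.0000; (r_i+r_j)·cross = 12·-153.0000 = -1836.0000
edge 1: (10,3.5)→(14,9)  cross = 10·9 − 14·3.5 = 41.0000; (r_i+r_j)·cross = 24·41.0000 = 984.0000
edge 2: (14,9)→(20,39)  cross = 14·39 − 20·9 = 366.0000; (r_i+r_j)·cross = 34·366.0000 = 12444.0000
edge 3: (20,39)→(10,39.5)  cross = 20·39.5 − 10·39 = 400.0000; (r_i+r_j)·cross = 30·400.0000 = 12000.0000
edge 4: (10,39.5)→(7.5,39.5)  cross = 10·39.5 − 7.5·39.5 = 98.7500; (r_i+r_j)·cross = 17.5·98.7500 = 1728.1250
edge 5: (7.5,39.5)→(2,16)  cross = 7.5·16 − 2·39.5 = 41.0000; (r_i+r_j)·cross = 9.5·41.0000 = 389.5000
Σcross = 793.7500 → A = |Σcross|/2 = 396.8750 mm²
Σ(r_i+r_j)·cross = 25709.6250 → first moment M = |Σ|/6 = 4284.9375
R_c = M/A = 4284.9375/396.8750 = 10.7967 mm
θ = 320° = 5.585054 rad
V = θ·R_c·A = 5.585054·10.7967·396.8750 = 23931.606 mm³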